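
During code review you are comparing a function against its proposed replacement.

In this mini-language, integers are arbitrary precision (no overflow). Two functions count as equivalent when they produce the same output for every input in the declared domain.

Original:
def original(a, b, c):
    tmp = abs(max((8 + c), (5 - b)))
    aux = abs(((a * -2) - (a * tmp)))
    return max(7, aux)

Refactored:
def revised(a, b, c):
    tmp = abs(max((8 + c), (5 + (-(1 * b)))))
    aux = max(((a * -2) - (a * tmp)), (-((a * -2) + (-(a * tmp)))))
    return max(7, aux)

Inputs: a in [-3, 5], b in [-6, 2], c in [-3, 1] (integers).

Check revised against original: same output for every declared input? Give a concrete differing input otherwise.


Equivalent — the differences include arithmetic usage differs; and constant usage differs; and min/max/abs usage differs, yet no declared input distinguishes the two.
Tracing a=0, b=-4, c=1: original: tmp=9, then aux=0, then returns 7 | revised: tmp=9, then aux=0, then returns 7 — matching result 7.
Sweeping the whole domain (405 inputs) finds no disagreement.
verdict: equivalent


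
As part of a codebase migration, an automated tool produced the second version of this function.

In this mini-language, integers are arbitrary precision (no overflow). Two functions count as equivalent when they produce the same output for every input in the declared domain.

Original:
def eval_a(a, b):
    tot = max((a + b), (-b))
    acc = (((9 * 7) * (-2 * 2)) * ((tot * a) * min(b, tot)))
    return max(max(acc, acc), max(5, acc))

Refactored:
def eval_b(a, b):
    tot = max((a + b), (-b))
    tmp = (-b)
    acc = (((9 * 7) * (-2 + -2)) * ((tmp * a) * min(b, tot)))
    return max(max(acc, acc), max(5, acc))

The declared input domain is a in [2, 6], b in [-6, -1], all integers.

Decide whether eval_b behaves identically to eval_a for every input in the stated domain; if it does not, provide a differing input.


At a=3, b=-1: eval_a gives 1512, eval_b gives 756.
verdict: not equivalent; witness: a=3, b=-1


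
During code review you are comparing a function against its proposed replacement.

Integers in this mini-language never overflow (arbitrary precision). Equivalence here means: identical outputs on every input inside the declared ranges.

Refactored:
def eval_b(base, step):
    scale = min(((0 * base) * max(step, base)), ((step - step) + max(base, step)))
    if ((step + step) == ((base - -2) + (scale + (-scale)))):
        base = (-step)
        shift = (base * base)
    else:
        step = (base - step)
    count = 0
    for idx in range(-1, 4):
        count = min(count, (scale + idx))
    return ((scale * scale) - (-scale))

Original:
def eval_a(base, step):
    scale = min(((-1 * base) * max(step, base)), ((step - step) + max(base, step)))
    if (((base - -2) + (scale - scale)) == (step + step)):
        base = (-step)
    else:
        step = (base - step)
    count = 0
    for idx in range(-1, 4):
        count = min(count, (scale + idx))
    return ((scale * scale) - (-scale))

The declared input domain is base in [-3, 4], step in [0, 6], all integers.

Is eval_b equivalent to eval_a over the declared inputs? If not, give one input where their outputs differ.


Try base=-3, step=1.
eval_a: scale becomes 1; next (((base - -2) + (scale - scale)) == (step + step)) evaluates to false; next step becomes -4; next count becomes 0; next at idx=-1:; next count becomes 0; next at idx=0:; next count becomes 0; next at idx=1:; next count becomes 0; next at idx=2:; next count becomes 0; next at idx=3:; next count becomes 0; next final value 2
eval_b: scale becomes 0; next ((step + step) == ((base - -2) + (scale + (-scale)))) evaluates to false; next step becomes -4; next count becomes 0; next at idx=-1:; next count becomes -1; next at idx=0:; next count becomes -1; next at idx=1:; next count becomes -1; next at idx=2:; next count becomes -1; next at idx=3:; next count becomes -1; next final value 0
2 != 0, so the rewrite changes behavior.
verdict: not equivalent; witness: base=-3, step=1


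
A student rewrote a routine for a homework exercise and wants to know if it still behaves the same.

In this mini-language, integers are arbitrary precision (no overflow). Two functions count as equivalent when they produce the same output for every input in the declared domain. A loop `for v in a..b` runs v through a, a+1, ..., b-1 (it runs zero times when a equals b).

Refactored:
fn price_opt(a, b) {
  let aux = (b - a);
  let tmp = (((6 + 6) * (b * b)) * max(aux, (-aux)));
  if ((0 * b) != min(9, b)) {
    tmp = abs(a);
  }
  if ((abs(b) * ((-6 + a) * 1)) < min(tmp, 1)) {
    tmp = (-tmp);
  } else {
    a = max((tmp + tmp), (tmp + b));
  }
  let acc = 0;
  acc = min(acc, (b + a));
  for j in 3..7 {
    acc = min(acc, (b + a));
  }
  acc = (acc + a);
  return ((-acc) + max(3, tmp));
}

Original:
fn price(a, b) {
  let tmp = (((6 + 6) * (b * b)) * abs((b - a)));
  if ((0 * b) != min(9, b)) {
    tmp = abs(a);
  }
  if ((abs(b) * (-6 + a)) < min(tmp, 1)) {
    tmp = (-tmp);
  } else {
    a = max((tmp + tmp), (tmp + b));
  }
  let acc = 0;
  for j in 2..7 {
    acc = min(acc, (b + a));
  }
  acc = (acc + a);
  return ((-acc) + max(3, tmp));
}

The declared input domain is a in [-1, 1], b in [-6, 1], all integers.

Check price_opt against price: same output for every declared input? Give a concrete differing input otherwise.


The two versions differ — the changes include arithmetic usage differs; loop structure differs; constant usage differs; statement counts differ; min/max/abs usage differs; local variable names differ.
One worked example (a=-1, b=-2) — price: tmp becomes 48; next ((0 * b) != min(9, b)) evaluates to true; next tmp becomes 1; next ((abs(b) * (-6 + a)) < min(tmp, 1)) evaluates to true; next tmp becomes -1; next acc becomes 0; next at j=2:; next acc becomes -3; next at j=3:; next acc becomes -3; next at j=4:; next acc becomes -3; next at j=5:; next acc becomes -3; next at j=6:; next acc becomes -3; next acc becomes -4; next final value 7; price_opt: aux becomes -1; next tmp becomes 48; next ((0 * b) != min(9, b)) evaluates to true; next tmp becomes 1; next ((abs(b) * ((-6 + a) * 1)) < min(tmp, 1)) evaluates to true; next tmp becomes -1; next acc becomes 0; next acc becomes -3; next at j=3:; next acc becomes -3; next at j=4:; next acc becomes -3; next at j=5:; next acc becomes -3; next at j=6:; next acc becomes -3; next acc becomes -4; next final value 7; agreement on 7.
Across all 24 domain points the two functions coincide.
verdict: equivalent


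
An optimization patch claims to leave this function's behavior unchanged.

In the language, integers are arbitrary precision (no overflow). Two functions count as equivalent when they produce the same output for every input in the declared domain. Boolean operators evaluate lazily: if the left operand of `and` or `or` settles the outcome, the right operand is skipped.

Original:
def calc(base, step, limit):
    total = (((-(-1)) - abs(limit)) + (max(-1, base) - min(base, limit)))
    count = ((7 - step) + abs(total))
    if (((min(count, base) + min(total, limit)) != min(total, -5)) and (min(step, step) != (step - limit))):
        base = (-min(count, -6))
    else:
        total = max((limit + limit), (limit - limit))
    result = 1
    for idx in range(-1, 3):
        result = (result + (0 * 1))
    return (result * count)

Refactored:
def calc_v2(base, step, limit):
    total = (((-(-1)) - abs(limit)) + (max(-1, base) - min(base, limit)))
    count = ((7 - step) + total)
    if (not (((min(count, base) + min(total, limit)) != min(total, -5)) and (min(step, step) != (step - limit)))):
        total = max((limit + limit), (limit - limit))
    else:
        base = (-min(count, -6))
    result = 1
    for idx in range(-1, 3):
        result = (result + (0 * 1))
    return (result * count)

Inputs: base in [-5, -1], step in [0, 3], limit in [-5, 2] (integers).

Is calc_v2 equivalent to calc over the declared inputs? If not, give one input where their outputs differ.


Evaluate both at base=-1, step=0, limit=2.
calc: total=-1, then count=8, then (((min(count, base) + min(total, limit)) != min(total, -5)) and (min(step, step) != (step - limit))) is true, then base=6, then result=1, then (idx=-1), then result=1, then (idx=0), then result=1, then (idx=1), then result=1, then (idx=2), then result=1, then returns 8
calc_v2: total=-1, then count=6, then (not (((min(count, base) + min(total, limit)) != min(total, -5)) and (min(step, step) != (step - limit)))) is false, then base=6, then result=1, then (idx=-1), then result=1, then (idx=0), then result=1, then (idx=1), then result=1, then (idx=2), then result=1, then returns 6
8 != 6, so the rewrite changes behavior.
verdict: not equivalent; witness: base=-1, step=0, limit=2


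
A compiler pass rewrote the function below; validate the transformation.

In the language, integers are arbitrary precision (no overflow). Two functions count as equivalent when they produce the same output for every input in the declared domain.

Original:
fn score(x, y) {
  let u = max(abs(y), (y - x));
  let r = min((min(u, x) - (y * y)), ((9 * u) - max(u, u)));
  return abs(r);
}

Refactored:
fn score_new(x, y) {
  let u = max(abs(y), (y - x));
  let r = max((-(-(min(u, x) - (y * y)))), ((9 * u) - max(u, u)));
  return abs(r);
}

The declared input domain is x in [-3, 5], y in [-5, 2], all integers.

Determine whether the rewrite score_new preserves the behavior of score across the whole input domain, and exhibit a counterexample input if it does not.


These are not equivalent — on x=-3, y=-5 the outputs split (28 vs 40).
score: u := 5 | r := -28 | result 28
score_new: u := 5 | r := 40 | result 40
verdict: not equivalent; witness: x=-3, y=-5


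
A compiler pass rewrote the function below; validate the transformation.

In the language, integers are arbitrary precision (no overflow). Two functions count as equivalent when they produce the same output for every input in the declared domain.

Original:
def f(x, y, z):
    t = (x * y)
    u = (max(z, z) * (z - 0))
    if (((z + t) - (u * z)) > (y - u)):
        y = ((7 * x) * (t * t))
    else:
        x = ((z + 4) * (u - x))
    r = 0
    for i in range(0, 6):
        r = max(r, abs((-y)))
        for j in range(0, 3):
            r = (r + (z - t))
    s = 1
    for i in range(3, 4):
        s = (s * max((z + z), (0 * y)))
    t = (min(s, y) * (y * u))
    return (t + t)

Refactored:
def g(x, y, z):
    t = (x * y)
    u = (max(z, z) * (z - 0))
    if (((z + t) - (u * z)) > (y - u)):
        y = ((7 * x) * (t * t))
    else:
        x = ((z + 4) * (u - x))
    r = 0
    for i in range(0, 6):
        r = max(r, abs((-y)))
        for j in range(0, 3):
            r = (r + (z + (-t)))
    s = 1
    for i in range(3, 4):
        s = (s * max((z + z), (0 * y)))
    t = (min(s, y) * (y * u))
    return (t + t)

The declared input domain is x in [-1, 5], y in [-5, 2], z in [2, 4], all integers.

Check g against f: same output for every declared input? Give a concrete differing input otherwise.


Behavior is preserved: although arithmetic usage differs, the outputs never diverge.
One worked example (x=2, y=2, z=3) — f: t becomes 4; next u becomes 9; next (((z + t) - (u * z)) > (y - u)) evaluates to false; next x becomes 49; next r becomes 0; next at i=0:; next r becomes 2; next at j=0:; next r becomes 1; next at j=1:; next r becomes 0; next at j=2:; next r becomes -1; next at i=1:; next r becomes 2; next at j=0:; next r becomes 1; next at j=1:; next r becomes 0; next at j=2:; next r becomes -1; next at i=2:; next r becomes 2; next at j=0:; next r becomes 1; next at j=1:; next r becomes 0; next at j=2:; next r becomes -1; next at i=3:; next r becomes 2; next at j=0:; next r becomes 1; next at j=1:; next r becomes 0; next at j=2:; next r becomes -1; next at i=4:; next r becomes 2; next at j=0:; next r becomes 1; next at j=1:; next r becomes 0; next at j=2:; next r becomes -1; next at i=5:; next r becomes 2; next at j=0:; next r becomes 1; next at j=1:; next r becomes 0; next at j=2:; next r becomes -1; next s becomes 1; next at i=3:; next s becomes 6; next t becomes 36; next final value 72; g: t becomes 4; next u becomes 9; next (((z + t) - (u * z)) > (y - u)) evaluates to false; next x becomes 49; next r becomes 0; next at i=0:; next r becomes 2; next at j=0:; next r becomes 1; next at j=1:; next r becomes 0; next at j=2:; next r becomes -1; next at i=1:; next r becomes 2; next at j=0:; next r becomes 1; next at j=1:; next r becomes 0; next at j=2:; next r becomes -1; next at i=2:; next r becomes 2; next at j=0:; next r becomes 1; next at j=1:; next r becomes 0; next at j=2:; next r becomes -1; next at i=3:; next r becomes 2; next at j=0:; next r becomes 1; next at j=1:; next r becomes 0; next at j=2:; next r becomes -1; next at i=4:; next r becomes 2; next at j=0:; next r becomes 1; next at j=1:; next r becomes 0; next at j=2:; next r becomes -1; next at i=5:; next r becomes 2; next at j=0:; next r becomes 1; next at j=1:; next r becomes 0; next at j=2:; next r becomes -1; next s becomes 1; next at i=3:; next s becomes 6; next t becomes 36; next final value 72; agreement on 72.
Checked all 168 inputs in the declared domain: the outputs agree on every one.
verdict: equivalent


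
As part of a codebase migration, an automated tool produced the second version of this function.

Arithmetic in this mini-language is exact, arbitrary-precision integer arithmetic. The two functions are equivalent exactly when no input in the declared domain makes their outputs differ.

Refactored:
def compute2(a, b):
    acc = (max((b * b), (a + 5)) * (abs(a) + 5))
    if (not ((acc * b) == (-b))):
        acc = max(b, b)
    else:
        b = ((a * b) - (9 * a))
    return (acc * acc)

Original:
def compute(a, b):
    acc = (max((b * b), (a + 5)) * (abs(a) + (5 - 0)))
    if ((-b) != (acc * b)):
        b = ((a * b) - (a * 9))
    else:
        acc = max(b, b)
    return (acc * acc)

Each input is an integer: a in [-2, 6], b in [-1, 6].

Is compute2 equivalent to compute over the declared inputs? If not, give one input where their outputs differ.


The rewrite breaks on a=-2, b=-1, where the results are 441 and 1.
compute: acc becomes 21; next ((-b) != (acc * b)) evaluates to true; next b becomes 20; next final value 441
compute2: acc becomes 21; next (not ((acc * b) == (-b))) evaluates to true; next acc becomes -1; next final value 1
verdict: not equivalent; witness: a=-2, b=-1


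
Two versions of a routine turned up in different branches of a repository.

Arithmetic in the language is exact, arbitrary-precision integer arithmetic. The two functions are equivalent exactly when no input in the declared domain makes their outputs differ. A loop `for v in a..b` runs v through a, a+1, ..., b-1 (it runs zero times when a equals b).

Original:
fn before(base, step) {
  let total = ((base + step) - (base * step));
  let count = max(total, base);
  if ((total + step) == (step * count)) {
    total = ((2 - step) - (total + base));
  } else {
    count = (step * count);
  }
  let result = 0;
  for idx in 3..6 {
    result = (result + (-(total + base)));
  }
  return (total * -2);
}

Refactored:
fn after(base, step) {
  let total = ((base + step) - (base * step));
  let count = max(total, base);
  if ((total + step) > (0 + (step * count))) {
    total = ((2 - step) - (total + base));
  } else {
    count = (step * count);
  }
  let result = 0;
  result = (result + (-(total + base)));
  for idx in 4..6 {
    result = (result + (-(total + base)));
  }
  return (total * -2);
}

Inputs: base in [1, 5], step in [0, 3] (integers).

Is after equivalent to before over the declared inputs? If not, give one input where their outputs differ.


The rewrite breaks on base=1, step=0, where the results are -2 and 0.
before: total becomes 1; next count becomes 1; next ((total + step) == (step * count)) evaluates to false; next count becomes 0; next result becomes 0; next at idx=3:; next result becomes -2; next at idx=4:; next result becomes -4; next at idx=5:; next result becomes -6; next final value -2
after: total becomes 1; next count becomes 1; next ((total + step) > (0 + (step * count))) evaluates to true; next total becomes 0; next result becomes 0; next result becomes -1; next at idx=4:; next result becomes -2; next at idx=5:; next result becomes -3; next final value 0
verdict: not equivalent; witness: base=1, step=0


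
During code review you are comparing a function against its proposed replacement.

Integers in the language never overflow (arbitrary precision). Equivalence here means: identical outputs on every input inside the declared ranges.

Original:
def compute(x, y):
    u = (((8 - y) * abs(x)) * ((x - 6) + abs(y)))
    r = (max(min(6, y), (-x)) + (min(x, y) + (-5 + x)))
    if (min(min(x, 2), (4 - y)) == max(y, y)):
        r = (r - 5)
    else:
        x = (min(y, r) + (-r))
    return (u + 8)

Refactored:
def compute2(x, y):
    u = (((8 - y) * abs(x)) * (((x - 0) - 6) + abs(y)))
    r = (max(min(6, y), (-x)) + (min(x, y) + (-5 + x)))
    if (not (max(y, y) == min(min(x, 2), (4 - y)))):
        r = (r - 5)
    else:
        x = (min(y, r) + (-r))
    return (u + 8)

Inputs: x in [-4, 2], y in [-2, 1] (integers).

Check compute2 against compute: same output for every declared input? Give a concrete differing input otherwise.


There is a behavioral-looking edit here, yet the outcome never shifts on this domain; all 28 inputs agree.
verdict: equivalent


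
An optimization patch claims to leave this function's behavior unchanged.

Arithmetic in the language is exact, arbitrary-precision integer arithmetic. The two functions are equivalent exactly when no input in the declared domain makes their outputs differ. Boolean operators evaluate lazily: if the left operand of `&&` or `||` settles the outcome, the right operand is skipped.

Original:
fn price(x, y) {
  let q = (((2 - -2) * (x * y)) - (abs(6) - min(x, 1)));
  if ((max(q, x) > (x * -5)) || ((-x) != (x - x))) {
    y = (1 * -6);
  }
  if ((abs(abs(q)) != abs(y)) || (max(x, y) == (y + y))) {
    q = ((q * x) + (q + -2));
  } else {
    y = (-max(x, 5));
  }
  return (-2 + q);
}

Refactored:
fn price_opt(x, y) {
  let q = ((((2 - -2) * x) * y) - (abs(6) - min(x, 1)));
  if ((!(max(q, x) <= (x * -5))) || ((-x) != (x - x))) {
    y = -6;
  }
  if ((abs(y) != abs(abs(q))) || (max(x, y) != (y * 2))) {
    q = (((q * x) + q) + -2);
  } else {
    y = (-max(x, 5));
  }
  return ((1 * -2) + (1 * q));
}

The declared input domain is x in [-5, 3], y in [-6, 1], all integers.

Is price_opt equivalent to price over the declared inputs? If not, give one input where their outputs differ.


The rewrite breaks on x=-4, y=-1, where the results are 4 and -22.
price: q=6, then ((max(q, x) > (x * -5)) || ((-x) != (x - x))) is true, then y=-6, then ((abs(abs(q)) != abs(y)) || (max(x, y) == (y + y))) is false, then y=-5, then returns 4
price_opt: q=6, then ((!(max(q, x) <= (x * -5))) || ((-x) != (x - x))) is true, then y=-6, then ((abs(y) != abs(abs(q))) || (max(x, y) != (y * 2))) is true, then q=-20, then returns -22
verdict: not equivalent; witness: x=-4, y=-1


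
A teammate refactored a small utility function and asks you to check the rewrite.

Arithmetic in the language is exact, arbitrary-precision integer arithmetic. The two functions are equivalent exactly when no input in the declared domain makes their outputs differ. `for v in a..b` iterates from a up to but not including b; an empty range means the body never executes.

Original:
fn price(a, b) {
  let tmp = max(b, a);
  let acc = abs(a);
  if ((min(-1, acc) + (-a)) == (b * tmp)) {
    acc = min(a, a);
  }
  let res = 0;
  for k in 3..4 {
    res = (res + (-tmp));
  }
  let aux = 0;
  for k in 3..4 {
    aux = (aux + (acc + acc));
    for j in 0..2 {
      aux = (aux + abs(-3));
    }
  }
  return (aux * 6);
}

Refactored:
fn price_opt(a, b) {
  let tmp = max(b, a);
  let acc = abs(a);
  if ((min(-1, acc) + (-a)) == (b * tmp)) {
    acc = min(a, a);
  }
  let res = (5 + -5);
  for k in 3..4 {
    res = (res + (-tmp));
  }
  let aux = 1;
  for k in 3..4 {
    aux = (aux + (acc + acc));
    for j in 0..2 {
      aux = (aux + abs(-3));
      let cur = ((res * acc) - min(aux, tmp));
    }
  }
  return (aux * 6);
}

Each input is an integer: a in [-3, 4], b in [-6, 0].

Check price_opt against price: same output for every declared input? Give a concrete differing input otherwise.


On input a=-3, b=-6, price returns 72 while price_opt returns 78.
verdict: not equivalent; witness: a=-3, b=-6


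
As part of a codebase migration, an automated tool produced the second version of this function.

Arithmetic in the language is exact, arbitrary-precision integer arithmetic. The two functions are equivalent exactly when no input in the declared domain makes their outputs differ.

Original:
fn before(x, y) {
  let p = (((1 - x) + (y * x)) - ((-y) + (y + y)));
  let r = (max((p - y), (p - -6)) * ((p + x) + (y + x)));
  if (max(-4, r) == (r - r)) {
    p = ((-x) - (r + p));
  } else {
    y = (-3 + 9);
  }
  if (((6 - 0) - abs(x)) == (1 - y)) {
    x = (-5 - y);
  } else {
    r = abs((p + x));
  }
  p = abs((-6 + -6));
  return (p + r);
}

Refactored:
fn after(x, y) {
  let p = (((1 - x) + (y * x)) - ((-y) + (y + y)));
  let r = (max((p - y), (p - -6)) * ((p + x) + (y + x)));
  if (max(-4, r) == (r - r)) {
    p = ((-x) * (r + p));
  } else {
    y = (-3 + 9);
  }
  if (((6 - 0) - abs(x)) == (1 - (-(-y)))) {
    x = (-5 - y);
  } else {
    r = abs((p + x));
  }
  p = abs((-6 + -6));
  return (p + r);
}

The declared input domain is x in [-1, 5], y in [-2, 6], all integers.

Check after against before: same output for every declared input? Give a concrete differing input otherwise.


Not equivalent: x=-1, y=0 separates them (14 vs 13).
before: p=2, then r=0, then (max(-4, r) == (r - r)) is true, then p=-1, then (((6 - 0) - abs(x)) == (1 - y)) is false, then r=2, then p=12, then returns 14
after: p=2, then r=0, then (max(-4, r) == (r - r)) is true, then p=2, then (((6 - 0) - abs(x)) == (1 - (-(-y)))) is false, then r=1, then p=12, then returns 13
verdict: not equivalent; witness: x=-1, y=0


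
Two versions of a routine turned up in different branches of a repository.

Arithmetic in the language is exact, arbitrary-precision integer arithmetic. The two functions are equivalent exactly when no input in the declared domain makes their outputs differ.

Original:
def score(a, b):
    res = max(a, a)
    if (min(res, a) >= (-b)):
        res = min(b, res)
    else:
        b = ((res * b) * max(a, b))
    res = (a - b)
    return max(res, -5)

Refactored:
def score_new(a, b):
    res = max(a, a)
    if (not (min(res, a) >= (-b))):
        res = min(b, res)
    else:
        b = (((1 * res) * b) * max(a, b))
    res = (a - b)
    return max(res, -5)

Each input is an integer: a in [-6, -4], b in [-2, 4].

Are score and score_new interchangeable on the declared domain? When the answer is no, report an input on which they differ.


Input a=-6, b=-2: 18 from score versus -4 from score_new.
verdict: not equivalent; witness: a=-6, b=-2


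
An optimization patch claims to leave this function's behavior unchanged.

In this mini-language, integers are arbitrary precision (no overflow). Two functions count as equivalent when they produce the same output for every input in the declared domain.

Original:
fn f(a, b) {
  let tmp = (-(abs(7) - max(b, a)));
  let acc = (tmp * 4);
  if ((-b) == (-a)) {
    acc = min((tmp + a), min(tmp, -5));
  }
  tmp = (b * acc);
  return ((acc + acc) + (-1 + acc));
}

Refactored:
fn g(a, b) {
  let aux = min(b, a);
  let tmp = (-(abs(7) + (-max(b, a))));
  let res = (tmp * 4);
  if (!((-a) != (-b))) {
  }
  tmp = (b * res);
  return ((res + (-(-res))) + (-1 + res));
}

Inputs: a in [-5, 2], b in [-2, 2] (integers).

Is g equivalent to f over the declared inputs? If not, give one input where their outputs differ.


a=-2, b=-2 yields -34 from f but -109 from g.
verdict: not equivalent; witness: a=-2, b=-2


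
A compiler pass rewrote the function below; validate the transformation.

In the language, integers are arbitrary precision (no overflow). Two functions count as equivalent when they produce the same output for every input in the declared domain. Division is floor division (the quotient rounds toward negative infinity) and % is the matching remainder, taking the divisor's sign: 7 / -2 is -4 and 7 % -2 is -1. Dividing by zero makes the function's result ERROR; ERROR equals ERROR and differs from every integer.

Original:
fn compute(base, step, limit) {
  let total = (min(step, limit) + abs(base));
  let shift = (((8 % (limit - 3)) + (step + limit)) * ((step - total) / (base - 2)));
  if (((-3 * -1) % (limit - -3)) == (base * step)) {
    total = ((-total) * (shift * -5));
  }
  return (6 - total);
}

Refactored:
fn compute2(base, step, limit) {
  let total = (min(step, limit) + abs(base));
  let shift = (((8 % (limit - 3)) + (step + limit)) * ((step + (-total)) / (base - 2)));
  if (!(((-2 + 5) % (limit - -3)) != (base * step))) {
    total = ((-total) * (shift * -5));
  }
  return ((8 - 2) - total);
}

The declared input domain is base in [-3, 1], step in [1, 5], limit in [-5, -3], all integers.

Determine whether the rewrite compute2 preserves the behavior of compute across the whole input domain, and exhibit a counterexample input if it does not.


Equivalent — the differences include comparison usage differs; and arithmetic usage differs; and boolean connective usage differs; and constant usage differs, yet no declared input distinguishes the two.
One worked example (base=-1, step=2, limit=-3) — compute: total := -2 | shift := 10 | divide-by-zero, output ERROR; compute2: total := -2 | shift := 10 | divide-by-zero, output ERROR; agreement on ERROR.
Checked all 75 inputs in the declared domain: the outputs agree on every one.
verdict: equivalent


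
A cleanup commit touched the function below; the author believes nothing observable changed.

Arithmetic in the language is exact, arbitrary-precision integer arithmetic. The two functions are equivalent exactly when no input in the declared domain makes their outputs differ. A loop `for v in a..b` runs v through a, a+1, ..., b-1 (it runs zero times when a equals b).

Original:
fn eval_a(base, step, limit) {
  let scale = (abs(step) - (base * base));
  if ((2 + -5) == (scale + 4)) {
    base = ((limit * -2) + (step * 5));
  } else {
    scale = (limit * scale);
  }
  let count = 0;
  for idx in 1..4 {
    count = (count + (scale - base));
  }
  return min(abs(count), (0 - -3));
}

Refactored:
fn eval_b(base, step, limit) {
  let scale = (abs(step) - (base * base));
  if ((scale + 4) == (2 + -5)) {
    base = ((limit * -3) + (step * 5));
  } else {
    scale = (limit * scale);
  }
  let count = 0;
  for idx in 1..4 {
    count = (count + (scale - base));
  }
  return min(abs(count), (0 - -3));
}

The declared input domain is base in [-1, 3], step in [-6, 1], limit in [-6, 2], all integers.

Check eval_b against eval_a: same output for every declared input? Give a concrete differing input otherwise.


Try base=3, step=-2, limit=-1.
eval_a: scale = -7; ((2 + -5) == (scale + 4)) -> true; base = -8; count = 0; [idx=1]; count = 1; [idx=2]; count = 2; [idx=3]; count = 3; return 3
eval_b: scale = -7; ((scale + 4) == (2 + -5)) -> true; base = -7; count = 0; [idx=1]; count = 0; [idx=2]; count = 0; [idx=3]; count = 0; return 0
3 and 0 differ, so these are not the same function on this domain.
verdict: not equivalent; witness: base=3, step=-2, limit=-1


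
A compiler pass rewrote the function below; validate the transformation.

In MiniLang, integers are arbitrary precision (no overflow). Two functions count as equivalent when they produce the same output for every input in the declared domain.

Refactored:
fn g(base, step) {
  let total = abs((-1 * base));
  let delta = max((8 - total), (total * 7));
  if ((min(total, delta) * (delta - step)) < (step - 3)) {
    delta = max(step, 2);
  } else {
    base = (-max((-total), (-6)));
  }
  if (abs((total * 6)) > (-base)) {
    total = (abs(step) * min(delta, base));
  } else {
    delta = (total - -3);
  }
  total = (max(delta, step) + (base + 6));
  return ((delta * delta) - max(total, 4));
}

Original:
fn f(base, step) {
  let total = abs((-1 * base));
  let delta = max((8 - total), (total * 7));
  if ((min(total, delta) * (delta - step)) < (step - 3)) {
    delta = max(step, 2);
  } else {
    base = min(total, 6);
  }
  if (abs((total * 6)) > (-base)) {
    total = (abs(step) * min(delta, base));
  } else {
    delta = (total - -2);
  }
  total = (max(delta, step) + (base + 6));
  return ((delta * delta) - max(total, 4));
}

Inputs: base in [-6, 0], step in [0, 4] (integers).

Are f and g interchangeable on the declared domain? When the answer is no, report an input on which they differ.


Evaluate both at base=0, step=0.
f: total := 0 | delta := 8 | ((min(total, delta) * (delta - step)) < (step - 3)): false | base := 0 | (abs((total * 6)) > (-base)): false | delta := 2 | total := 8 | result -4
g: total := 0 | delta := 8 | ((min(total, delta) * (delta - step)) < (step - 3)): false | base := 0 | (abs((total * 6)) > (-base)): false | delta := 3 | total := 9 | result 0
-4 against 0: the behavior changed.
verdict: not equivalent; witness: base=0, step=0


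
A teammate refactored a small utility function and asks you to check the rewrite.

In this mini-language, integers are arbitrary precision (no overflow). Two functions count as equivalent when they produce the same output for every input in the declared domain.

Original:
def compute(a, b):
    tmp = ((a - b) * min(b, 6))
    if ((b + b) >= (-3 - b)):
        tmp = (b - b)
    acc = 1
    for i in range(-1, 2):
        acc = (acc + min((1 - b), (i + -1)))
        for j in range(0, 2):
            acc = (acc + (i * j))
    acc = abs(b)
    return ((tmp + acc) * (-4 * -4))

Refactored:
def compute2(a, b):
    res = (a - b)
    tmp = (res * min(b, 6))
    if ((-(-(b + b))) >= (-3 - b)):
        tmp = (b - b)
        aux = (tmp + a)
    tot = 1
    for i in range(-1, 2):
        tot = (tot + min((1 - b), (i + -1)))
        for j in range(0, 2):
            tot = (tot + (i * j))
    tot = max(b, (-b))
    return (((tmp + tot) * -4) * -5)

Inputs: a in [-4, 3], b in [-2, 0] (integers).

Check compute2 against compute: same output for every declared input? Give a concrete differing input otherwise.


Evaluate both at a=-4, b=-2.
compute: tmp becomes 4; next ((b + b) >= (-3 - b)) evaluates to false; next acc becomes 1; next at i=-1:; next acc becomes -1; next at j=0:; next acc becomes -1; next at j=1:; next acc becomes -2; next at i=0:; next acc becomes -3; next at j=0:; next acc becomes -3; next at j=1:; next acc becomes -3; next at i=1:; next acc becomes -3; next at j=0:; next acc becomes -3; next at j=1:; next acc becomes -2; next acc becomes 2; next final value 96
compute2: res becomes -2; next tmp becomes 4; next ((-(-(b + b))) >= (-3 - b)) evaluates to false; next tot becomes 1; next at i=-1:; next tot becomes -1; next at j=0:; next tot becomes -1; next at j=1:; next tot becomes -2; next at i=0:; next tot becomes -3; next at j=0:; next tot becomes -3; next at j=1:; next tot becomes -3; next at i=1:; next tot becomes -3; next at j=0:; next tot becomes -3; next at j=1:; next tot becomes -2; next tot becomes 2; next final value 120
96 and 120 differ, so these are not the same function on this domain.
verdict: not equivalent; witness: a=-4, b=-2


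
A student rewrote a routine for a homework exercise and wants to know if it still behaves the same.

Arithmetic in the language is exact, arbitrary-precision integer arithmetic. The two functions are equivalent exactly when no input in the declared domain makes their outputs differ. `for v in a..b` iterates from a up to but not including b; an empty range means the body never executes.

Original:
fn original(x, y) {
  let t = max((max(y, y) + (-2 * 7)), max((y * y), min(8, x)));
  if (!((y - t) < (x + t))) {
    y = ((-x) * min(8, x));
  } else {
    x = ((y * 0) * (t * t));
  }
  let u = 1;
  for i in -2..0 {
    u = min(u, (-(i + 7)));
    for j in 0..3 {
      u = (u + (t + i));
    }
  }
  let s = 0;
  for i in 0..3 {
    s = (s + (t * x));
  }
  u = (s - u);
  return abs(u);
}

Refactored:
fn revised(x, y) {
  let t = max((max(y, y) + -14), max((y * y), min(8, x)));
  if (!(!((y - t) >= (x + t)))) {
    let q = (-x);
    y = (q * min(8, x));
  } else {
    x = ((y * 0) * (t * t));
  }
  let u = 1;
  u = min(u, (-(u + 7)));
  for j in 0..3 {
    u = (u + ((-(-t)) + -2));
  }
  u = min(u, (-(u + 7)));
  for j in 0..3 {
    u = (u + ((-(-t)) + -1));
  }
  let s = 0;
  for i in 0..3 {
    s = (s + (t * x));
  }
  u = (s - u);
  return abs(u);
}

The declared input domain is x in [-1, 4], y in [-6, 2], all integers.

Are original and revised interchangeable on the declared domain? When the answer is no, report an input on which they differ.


Evaluate both at x=-1, y=-6.
original: t becomes 36; next (!((y - t) < (x + t))) evaluates to false; next x becomes 0; next u becomes 1; next at i=-2:; next u becomes -5; next at j=0:; next u becomes 29; next at j=1:; next u becomes 63; next at j=2:; next u becomes 97; next at i=-1:; next u becomes -6; next at j=0:; next u becomes 29; next at j=1:; next u becomes 64; next at j=2:; next u becomes 99; next s becomes 0; next at i=0:; next s becomes 0; next at i=1:; next s becomes 0; next at i=2:; next s becomes 0; next u becomes -99; next final value 99
revised: t becomes 36; next (!(!((y - t) >= (x + t)))) evaluates to false; next x becomes 0; next u becomes 1; next u becomes -8; next at j=0:; next u becomes 26; next at j=1:; next u becomes 60; next at j=2:; next u becomes 94; next u becomes -101; next at j=0:; next u becomes -66; next at j=1:; next u becomes -31; next at j=2:; next u becomes 4; next s becomes 0; next at i=0:; next s becomes 0; next at i=1:; next s becomes 0; next at i=2:; next s becomes 0; next u becomes -4; next final value 4
99 against 4: the behavior changed.
verdict: not equivalent; witness: x=-1, y=-6


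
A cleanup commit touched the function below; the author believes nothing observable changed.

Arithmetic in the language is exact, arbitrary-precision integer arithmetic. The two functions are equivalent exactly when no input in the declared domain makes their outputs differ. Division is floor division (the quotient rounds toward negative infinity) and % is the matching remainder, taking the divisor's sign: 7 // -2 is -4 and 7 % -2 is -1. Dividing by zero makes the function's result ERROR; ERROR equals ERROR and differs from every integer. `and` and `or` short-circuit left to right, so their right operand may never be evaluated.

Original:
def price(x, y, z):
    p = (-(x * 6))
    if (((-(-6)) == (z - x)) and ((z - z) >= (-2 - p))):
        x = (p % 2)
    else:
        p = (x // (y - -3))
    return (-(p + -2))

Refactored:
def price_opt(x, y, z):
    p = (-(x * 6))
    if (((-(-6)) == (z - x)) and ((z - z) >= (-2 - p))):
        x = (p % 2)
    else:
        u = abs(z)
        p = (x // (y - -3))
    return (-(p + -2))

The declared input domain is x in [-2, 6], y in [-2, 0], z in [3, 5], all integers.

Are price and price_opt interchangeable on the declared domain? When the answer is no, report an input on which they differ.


Behavior is preserved: although statement counts differ; min/max/abs usage differs; local variable names differ, the outputs never diverge.
Spot check at x=0, y=0, z=5 — price: p becomes 0; next (((-(-6)) == (z - x)) and ((z - z) >= (-2 - p))) evaluates to false; next p becomes 0; next final value 2. price_opt: p becomes 0; next (((-(-6)) == (z - x)) and ((z - z) >= (-2 - p))) evaluates to false; next u becomes 5; next p becomes 0; next final value 2. Both give 2.
Every one of the 81 inputs gives matching results.
verdict: equivalent


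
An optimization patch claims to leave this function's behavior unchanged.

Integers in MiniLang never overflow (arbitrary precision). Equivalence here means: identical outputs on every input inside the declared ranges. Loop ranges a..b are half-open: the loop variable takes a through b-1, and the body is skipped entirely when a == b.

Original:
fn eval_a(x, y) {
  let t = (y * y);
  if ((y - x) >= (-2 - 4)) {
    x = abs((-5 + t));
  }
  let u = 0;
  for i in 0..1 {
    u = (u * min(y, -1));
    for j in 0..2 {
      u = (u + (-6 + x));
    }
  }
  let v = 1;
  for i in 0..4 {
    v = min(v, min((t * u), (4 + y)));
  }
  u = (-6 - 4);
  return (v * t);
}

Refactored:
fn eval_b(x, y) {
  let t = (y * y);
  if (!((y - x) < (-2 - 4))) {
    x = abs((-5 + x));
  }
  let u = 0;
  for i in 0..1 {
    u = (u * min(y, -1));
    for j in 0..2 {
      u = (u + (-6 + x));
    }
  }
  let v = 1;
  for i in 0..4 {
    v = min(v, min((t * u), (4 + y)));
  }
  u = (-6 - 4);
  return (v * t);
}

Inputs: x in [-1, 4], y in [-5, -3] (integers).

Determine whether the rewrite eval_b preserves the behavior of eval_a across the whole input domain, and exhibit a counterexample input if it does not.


Take x=-1, y=-3.
eval_a: t := 9 | ((y - x) >= (-2 - 4)): true | x := 4 | u := 0 | iter i=0: | u := 0 | iter j=0: | u := -2 | iter j=1: | u := -4 | v := 1 | iter i=0: | v := -36 | iter i=1: | v := -36 | iter i=2: | v := -36 | iter i=3: | v := -36 | u := -10 | result -324
eval_b: t := 9 | (!((y - x) < (-2 - 4))): true | x := 6 | u := 0 | iter i=0: | u := 0 | iter j=0: | u := 0 | iter j=1: | u := 0 | v := 1 | iter i=0: | v := 0 | iter i=1: | v := 0 | iter i=2: | v := 0 | iter i=3: | v := 0 | u := -10 | result 0
-324 vs 0 — the two versions disagree here.
verdict: not equivalent; witness: x=-1, y=-3


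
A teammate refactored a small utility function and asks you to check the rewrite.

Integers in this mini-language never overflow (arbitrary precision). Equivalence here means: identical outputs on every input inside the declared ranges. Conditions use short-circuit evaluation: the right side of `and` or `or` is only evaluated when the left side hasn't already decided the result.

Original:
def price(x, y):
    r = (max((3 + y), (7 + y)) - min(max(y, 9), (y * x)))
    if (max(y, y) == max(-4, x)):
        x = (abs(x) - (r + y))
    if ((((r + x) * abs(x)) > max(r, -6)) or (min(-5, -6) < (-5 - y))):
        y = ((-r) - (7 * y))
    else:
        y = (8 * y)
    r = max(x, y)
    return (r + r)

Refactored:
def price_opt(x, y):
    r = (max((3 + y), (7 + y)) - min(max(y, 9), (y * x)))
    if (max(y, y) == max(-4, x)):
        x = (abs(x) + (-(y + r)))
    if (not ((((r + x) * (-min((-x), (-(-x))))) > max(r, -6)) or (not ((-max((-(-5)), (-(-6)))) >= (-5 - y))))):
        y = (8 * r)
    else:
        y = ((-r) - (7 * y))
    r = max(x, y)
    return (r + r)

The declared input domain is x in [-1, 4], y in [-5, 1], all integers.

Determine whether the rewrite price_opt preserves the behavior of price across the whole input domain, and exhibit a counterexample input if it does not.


These are not equivalent — on x=-1, y=1 the outputs split (16 vs 144).
price: r=9, then (max(y, y) == max(-4, x)) is false, then ((((r + x) * abs(x)) > max(r, -6)) or (min(-5, -6) < (-5 - y))) is false, then y=8, then r=8, then returns 16
price_opt: r=9, then (max(y, y) == max(-4, x)) is false, then (not ((((r + x) * (-min((-x), (-(-x))))) > max(r, -6)) or (not ((-max((-(-5)), (-(-6)))) >= (-5 - y))))) is true, then y=72, then r=72, then returns 144
verdict: not equivalent; witness: x=-1, y=1


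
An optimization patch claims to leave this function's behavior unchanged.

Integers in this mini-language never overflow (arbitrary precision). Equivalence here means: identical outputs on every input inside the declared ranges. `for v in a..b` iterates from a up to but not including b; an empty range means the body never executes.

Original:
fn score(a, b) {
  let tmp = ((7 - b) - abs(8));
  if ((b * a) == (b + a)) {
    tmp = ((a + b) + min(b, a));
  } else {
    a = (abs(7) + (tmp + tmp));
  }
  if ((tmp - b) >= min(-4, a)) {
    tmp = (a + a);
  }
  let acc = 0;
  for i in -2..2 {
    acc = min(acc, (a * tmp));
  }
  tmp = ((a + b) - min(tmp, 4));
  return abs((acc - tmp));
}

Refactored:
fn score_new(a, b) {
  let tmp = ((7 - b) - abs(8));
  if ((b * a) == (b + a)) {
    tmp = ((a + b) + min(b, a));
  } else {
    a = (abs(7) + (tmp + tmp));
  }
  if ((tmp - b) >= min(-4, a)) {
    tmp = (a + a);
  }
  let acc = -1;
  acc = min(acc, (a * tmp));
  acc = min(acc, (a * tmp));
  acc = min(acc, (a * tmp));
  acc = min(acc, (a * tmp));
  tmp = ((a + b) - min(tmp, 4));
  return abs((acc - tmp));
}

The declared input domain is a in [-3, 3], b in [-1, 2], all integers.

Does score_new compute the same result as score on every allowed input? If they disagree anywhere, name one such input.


Evaluate both at a=-3, b=-1.
score: tmp = 0; ((b * a) == (b + a)) -> false; a = 7; ((tmp - b) >= min(-4, a)) -> true; tmp = 14; acc = 0; [i=-2]; acc = 0; [i=-1]; acc = 0; [i=0]; acc = 0; [i=1]; acc = 0; tmp = 2; return 2
score_new: tmp = 0; ((b * a) == (b + a)) -> false; a = 7; ((tmp - b) >= min(-4, a)) -> true; tmp = 14; acc = -1; acc = -1; acc = -1; acc = -1; acc = -1; tmp = 2; return 3
2 != 3, so the rewrite changes behavior.
verdict: not equivalent; witness: a=-3, b=-1
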